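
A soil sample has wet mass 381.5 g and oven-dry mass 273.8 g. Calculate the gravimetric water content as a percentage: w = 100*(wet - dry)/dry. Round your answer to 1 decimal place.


Step 1: Water mass = wet - dry = 381.5 - 273.8 = 107.7 g
Step 2: w = 100 * water mass / dry mass
Step 3: w = 100 * 107.7 / 273.8 = 39.3%

39.3


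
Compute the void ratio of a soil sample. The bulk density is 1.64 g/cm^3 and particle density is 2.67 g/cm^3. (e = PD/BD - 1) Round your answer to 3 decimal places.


Step 1: e = PD / BD - 1
Step 2: e = 2.67 / 1.64 - 1
Step 3: e = 1.62805 - 1
Step 4: e = 0.628

0.628


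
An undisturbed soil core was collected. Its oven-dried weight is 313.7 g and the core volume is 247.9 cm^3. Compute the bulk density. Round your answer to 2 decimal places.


Step 1: Identify the formula: BD = dry mass / volume
Step 2: Substitute values: BD = 313.7 / 247.9
Step 3: BD = 1.27 g/cm^3

1.27


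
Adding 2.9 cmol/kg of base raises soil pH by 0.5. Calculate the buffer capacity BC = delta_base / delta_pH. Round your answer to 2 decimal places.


Step 1: BC = change in base / change in pH
Step 2: BC = 2.9 / 0.5
Step 3: BC = 5.8 cmol/(kg*pH unit)

5.8


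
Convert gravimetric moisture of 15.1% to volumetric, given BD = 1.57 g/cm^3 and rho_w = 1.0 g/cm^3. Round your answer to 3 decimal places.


Step 1: theta = (w / 100) * BD / rho_w
Step 2: theta = (15.1 / 100) * 1.57 / 1.0
Step 3: theta = 0.151 * 1.57
Step 4: theta = 0.237

0.237


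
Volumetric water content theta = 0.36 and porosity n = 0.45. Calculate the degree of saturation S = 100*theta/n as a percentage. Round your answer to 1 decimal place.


Step 1: S = 100 * theta_v / n
Step 2: S = 100 * 0.36 / 0.45
Step 3: S = 80.0%

80.0


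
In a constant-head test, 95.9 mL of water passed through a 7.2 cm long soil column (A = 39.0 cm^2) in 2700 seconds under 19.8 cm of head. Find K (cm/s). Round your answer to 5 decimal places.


Step 1: K = Q * L / (A * t * h)
Step 2: Numerator = 95.9 * 7.2 = 690.48
Step 3: Denominator = 39.0 * 2700 * 19.8 = 2084940.0
Step 4: K = 690.48 / 2084940.0 = 0.00033 cm/s

0.00033


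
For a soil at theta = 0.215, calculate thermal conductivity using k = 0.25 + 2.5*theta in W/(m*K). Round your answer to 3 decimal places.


Step 1: k = 0.25 + 2.5 * theta
Step 2: k = 0.25 + 2.5 * 0.215
Step 3: k = 0.25 + 0.538
Step 4: k = 0.788 W/(m*K)

0.788


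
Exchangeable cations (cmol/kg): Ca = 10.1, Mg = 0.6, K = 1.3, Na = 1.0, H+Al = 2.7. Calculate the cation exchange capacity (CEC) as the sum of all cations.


Step 1: CEC = Ca + Mg + K + Na + (H+Al)
Step 2: CEC = 10.1 + 0.6 + 1.3 + 1.0 + 2.7
Step 3: CEC = 15.7 cmol/kg

15.7


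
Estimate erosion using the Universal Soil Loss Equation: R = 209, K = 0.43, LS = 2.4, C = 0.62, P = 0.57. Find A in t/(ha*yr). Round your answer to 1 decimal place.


Step 1: A = R * K * LS * C * P
Step 2: R * K = 209 * 0.43 = 89.87
Step 3: (R*K) * LS = 89.87 * 2.4 = 215.688
Step 4: * C * P = 215.688 * 0.62 * 0.57 = 76.2
Step 5: A = 76.2 t/(ha*yr)

76.2


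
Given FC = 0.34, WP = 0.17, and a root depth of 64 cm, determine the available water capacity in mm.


Step 1: Available water = (FC - WP) * depth * 10
Step 2: AW = (0.34 - 0.17) * 64 * 10
Step 3: AW = 0.17 * 64 * 10
Step 4: AW = 108.8 mm

108.8


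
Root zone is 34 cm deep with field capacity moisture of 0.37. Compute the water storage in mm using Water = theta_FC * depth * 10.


Step 1: Water (mm) = theta_FC * depth (cm) * 10
Step 2: Water = 0.37 * 34 * 10
Step 3: Water = 125.8 mm

125.8


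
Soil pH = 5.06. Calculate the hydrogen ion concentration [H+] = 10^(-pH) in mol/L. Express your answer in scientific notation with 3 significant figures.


Step 1: [H+] = 10^(-pH)
Step 2: [H+] = 10^(-5.06)
Step 3: [H+] = 8.71e-06 mol/L

8.71e-06


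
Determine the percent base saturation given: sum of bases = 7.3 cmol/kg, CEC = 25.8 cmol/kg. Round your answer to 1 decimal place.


Step 1: BS = 100 * (sum of bases) / CEC
Step 2: BS = 100 * 7.3 / 25.8
Step 3: BS = 28.3%

28.3


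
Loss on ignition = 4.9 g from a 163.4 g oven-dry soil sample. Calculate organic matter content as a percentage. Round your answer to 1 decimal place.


Step 1: OM% = 100 * LOI / sample mass
Step 2: OM = 100 * 4.9 / 163.4
Step 3: OM = 3.0%

3.0


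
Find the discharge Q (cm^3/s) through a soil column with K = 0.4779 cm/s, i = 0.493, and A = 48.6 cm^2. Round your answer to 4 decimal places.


Step 1: Apply Darcy's law: Q = K * i * A
Step 2: Q = 0.4779 * 0.493 * 48.6
Step 3: Q = 11.4504 cm^3/s

11.4504


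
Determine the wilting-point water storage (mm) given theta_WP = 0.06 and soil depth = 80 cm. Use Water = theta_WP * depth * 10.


Step 1: Water (mm) = theta_WP * depth * 10
Step 2: Water = 0.06 * 80 * 10
Step 3: Water = 48.0 mm

48.0


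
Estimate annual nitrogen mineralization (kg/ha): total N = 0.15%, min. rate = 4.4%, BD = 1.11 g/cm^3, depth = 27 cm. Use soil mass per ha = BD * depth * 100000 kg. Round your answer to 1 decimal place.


Step 1: Soil mass per ha = BD * depth * 100000 = 1.11 * 27 * 100000 = 2997000 kg
Step 2: Total N pool = soil mass * N%/100 = 2997000 * 0.15/100 = 4495.5 kg/ha
Step 3: N mineralized = N pool * rate%/100 = 4495.5 * 4.4/100 = 197.8 kg/ha/yr

197.8


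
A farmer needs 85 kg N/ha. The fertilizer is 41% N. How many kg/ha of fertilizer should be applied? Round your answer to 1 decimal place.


Step 1: Fertilizer rate = target N / (N content / 100)
Step 2: Rate = 85 / (41 / 100)
Step 3: Rate = 85 / 0.41
Step 4: Rate = 207.3 kg/ha

207.3


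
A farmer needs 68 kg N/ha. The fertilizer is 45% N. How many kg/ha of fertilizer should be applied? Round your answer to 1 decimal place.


Step 1: Fertilizer rate = target N / (N content / 100)
Step 2: Rate = 68 / (45 / 100)
Step 3: Rate = 68 / 0.45
Step 4: Rate = 151.1 kg/ha

151.1


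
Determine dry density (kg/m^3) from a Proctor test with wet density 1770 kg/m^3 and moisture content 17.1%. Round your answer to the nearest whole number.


Step 1: Dry density = wet density / (1 + w/100)
Step 2: Dry density = 1770 / (1 + 17.1/100)
Step 3: Dry density = 1770 / 1.171
Step 4: Dry density = 1512 kg/m^3

1512


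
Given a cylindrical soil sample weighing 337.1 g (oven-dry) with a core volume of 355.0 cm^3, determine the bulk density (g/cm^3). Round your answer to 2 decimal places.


Step 1: Identify the formula: BD = dry mass / volume
Step 2: Substitute values: BD = 337.1 / 355.0
Step 3: BD = 0.95 g/cm^3

0.95


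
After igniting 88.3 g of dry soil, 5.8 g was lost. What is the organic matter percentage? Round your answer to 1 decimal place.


Step 1: OM% = 100 * LOI / sample mass
Step 2: OM = 100 * 5.8 / 88.3
Step 3: OM = 6.6%

6.6


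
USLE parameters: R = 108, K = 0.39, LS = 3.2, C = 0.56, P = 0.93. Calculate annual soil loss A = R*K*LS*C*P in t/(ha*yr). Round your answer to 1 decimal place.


Step 1: A = R * K * LS * C * P
Step 2: R * K = 108 * 0.39 = 42.12
Step 3: (R*K) * LS = 42.12 * 3.2 = 134.784
Step 4: * C * P = 134.784 * 0.56 * 0.93 = 70.2
Step 5: A = 70.2 t/(ha*yr)

70.2


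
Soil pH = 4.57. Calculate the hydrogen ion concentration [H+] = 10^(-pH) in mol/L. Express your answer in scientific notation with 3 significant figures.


Step 1: [H+] = 10^(-pH)
Step 2: [H+] = 10^(-4.57)
Step 3: [H+] = 2.69e-05 mol/L

2.69e-05


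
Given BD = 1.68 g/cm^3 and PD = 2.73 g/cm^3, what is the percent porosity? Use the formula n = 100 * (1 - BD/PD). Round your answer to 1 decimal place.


Step 1: Formula: n = 100 * (1 - BD / PD)
Step 2: n = 100 * (1 - 1.68 / 2.73)
Step 3: n = 100 * (1 - 0.61538)
Step 4: n = 38.5%

38.5


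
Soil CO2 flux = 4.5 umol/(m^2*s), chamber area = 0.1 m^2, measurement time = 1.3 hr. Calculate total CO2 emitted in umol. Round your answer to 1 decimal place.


Step 1: Convert time to seconds: 1.3 hr * 3600 = 4680.0 s
Step 2: Total = flux * area * time_s
Step 3: Total = 4.5 * 0.1 * 4680.0
Step 4: Total = 2106.0 umol

2106.0


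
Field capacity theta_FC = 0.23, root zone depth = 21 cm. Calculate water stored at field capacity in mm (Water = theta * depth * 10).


Step 1: Water (mm) = theta_FC * depth (cm) * 10
Step 2: Water = 0.23 * 21 * 10
Step 3: Water = 48.3 mm

48.3


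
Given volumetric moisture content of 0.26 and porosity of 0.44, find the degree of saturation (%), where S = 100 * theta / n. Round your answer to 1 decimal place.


Step 1: S = 100 * theta_v / n
Step 2: S = 100 * 0.26 / 0.44
Step 3: S = 59.1%

59.1


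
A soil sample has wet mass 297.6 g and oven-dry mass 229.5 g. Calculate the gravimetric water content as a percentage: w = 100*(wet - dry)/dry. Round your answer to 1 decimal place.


Step 1: Water mass = wet - dry = 297.6 - 229.5 = 68.1 g
Step 2: w = 100 * water mass / dry mass
Step 3: w = 100 * 68.1 / 229.5 = 29.7%

29.7


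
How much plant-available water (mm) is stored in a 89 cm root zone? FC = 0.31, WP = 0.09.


Step 1: Available water = (FC - WP) * depth * 10
Step 2: AW = (0.31 - 0.09) * 89 * 10
Step 3: AW = 0.22 * 89 * 10
Step 4: AW = 195.8 mm

195.8


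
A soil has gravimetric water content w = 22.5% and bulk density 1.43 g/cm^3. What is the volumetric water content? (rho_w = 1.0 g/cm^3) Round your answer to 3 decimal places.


Step 1: theta = (w / 100) * BD / rho_w
Step 2: theta = (22.5 / 100) * 1.43 / 1.0
Step 3: theta = 0.225 * 1.43
Step 4: theta = 0.322

0.322


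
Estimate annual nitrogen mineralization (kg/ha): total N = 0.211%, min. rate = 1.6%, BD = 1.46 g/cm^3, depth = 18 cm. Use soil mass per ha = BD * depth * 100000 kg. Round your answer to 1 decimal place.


Step 1: Soil mass per ha = BD * depth * 100000 = 1.46 * 18 * 100000 = 2628000 kg
Step 2: Total N pool = soil mass * N%/100 = 2628000 * 0.211/100 = 5545.08 kg/ha
Step 3: N mineralized = N pool * rate%/100 = 5545.08 * 1.6/100 = 88.7 kg/ha/yr

88.7


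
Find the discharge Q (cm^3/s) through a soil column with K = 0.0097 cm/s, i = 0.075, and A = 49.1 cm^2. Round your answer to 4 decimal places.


Step 1: Apply Darcy's law: Q = K * i * A
Step 2: Q = 0.0097 * 0.075 * 49.1
Step 3: Q = 0.0357 cm^3/s

0.0357


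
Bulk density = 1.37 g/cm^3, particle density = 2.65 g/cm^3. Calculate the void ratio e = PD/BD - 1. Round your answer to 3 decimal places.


Step 1: e = PD / BD - 1
Step 2: e = 2.65 / 1.37 - 1
Step 3: e = 1.93431 - 1
Step 4: e = 0.934

0.934


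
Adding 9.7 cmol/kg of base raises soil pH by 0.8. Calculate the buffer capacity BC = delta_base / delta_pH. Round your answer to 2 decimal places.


Step 1: BC = change in base / change in pH
Step 2: BC = 9.7 / 0.8
Step 3: BC = 12.13 cmol/(kg*pH unit)

12.13


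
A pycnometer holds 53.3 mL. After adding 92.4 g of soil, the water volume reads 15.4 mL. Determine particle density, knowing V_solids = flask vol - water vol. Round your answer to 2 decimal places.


Step 1: Volume of solids = flask volume - water volume with soil
Step 2: V_solids = 53.3 - 15.4 = 37.9 mL
Step 3: Particle density = mass / V_solids = 92.4 / 37.9 = 2.44 g/cm^3

2.44


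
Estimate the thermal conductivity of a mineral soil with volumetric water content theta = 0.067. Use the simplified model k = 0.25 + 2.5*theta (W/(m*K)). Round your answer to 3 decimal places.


Step 1: k = 0.25 + 2.5 * theta
Step 2: k = 0.25 + 2.5 * 0.067
Step 3: k = 0.25 + 0.168
Step 4: k = 0.418 W/(m*K)

0.418


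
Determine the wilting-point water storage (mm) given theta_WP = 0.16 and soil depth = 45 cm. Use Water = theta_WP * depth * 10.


Step 1: Water (mm) = theta_WP * depth * 10
Step 2: Water = 0.16 * 45 * 10
Step 3: Water = 72.0 mm

72.0


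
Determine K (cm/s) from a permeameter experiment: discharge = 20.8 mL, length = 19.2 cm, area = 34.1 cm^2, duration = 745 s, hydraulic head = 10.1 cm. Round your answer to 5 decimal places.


Step 1: K = Q * L / (A * t * h)
Step 2: Numerator = 20.8 * 19.2 = 399.36
Step 3: Denominator = 34.1 * 745 * 10.1 = 256585.45
Step 4: K = 399.36 / 256585.45 = 0.00156 cm/s

0.00156


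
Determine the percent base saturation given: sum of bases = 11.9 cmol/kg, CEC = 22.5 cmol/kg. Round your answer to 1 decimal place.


Step 1: BS = 100 * (sum of bases) / CEC
Step 2: BS = 100 * 11.9 / 22.5
Step 3: BS = 52.9%

52.9


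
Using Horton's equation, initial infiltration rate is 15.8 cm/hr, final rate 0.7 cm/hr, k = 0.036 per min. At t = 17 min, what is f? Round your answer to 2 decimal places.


Step 1: f = fc + (f0 - fc) * exp(-k * t)
Step 2: exp(-0.036 * 17) = 0.542265
Step 3: f = 0.7 + (15.8 - 0.7) * 0.542265
Step 4: f = 0.7 + 15.1 * 0.542265
Step 5: f = 8.89 cm/hr

8.89


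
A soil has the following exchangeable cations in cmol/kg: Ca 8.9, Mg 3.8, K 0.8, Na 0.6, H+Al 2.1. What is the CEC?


Step 1: CEC = Ca + Mg + K + Na + (H+Al)
Step 2: CEC = 8.9 + 3.8 + 0.8 + 0.6 + 2.1
Step 3: CEC = 16.2 cmol/kg

16.2


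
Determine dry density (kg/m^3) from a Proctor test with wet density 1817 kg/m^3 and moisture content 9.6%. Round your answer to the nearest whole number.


Step 1: Dry density = wet density / (1 + w/100)
Step 2: Dry density = 1817 / (1 + 9.6/100)
Step 3: Dry density = 1817 / 1.096
Step 4: Dry density = 1658 kg/m^3

1658


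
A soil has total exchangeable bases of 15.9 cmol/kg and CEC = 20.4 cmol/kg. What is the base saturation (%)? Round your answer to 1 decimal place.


Step 1: BS = 100 * (sum of bases) / CEC
Step 2: BS = 100 * 15.9 / 20.4
Step 3: BS = 77.9%

77.9


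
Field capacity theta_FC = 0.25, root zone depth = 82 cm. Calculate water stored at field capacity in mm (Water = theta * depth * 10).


Step 1: Water (mm) = theta_FC * depth (cm) * 10
Step 2: Water = 0.25 * 82 * 10
Step 3: Water = 205.0 mm

205.0


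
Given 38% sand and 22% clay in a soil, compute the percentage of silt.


Step 1: sand + silt + clay = 100%
Step 2: silt = 100 - sand - clay
Step 3: silt = 100 - 38 - 22
Step 4: silt = 40%

40


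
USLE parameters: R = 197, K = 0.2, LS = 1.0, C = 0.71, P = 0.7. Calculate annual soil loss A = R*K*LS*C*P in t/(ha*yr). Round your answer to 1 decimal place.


Step 1: A = R * K * LS * C * P
Step 2: R * K = 197 * 0.2 = 39.4
Step 3: (R*K) * LS = 39.4 * 1.0 = 39.4
Step 4: * C * P = 39.4 * 0.71 * 0.7 = 19.6
Step 5: A = 19.6 t/(ha*yr)

19.6


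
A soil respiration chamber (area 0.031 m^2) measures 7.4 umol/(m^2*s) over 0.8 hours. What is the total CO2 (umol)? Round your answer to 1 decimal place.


Step 1: Convert time to seconds: 0.8 hr * 3600 = 2880.0 s
Step 2: Total = flux * area * time_s
Step 3: Total = 7.4 * 0.031 * 2880.0
Step 4: Total = 660.7 umol

660.7


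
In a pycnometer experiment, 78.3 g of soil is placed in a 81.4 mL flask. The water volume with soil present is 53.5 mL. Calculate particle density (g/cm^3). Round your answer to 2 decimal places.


Step 1: Volume of solids = flask volume - water volume with soil
Step 2: V_solids = 81.4 - 53.5 = 27.9 mL
Step 3: Particle density = mass / V_solids = 78.3 / 27.9 = 2.81 g/cm^3

2.81


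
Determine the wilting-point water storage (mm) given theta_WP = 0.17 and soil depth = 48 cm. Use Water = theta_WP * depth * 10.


Step 1: Water (mm) = theta_WP * depth * 10
Step 2: Water = 0.17 * 48 * 10
Step 3: Water = 81.6 mm

81.6


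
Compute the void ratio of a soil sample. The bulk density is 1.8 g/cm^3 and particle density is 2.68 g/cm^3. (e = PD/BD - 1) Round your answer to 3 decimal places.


Step 1: e = PD / BD - 1
Step 2: e = 2.68 / 1.8 - 1
Step 3: e = 1.48889 - 1
Step 4: e = 0.489

0.489


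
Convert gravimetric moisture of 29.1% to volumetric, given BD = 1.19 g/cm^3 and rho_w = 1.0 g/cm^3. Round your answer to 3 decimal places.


Step 1: theta = (w / 100) * BD / rho_w
Step 2: theta = (29.1 / 100) * 1.19 / 1.0
Step 3: theta = 0.291 * 1.19
Step 4: theta = 0.346

0.346


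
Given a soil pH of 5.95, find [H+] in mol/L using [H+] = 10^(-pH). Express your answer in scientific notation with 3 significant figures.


Step 1: [H+] = 10^(-pH)
Step 2: [H+] = 10^(-5.95)
Step 3: [H+] = 1.12e-06 mol/L

1.12e-06


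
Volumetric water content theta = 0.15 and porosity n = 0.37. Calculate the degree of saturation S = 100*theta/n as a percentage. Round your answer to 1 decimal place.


Step 1: S = 100 * theta_v / n
Step 2: S = 100 * 0.15 / 0.37
Step 3: S = 40.5%

40.5


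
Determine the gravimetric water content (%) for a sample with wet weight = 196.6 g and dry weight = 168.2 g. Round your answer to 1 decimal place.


Step 1: Water mass = wet - dry = 196.6 - 168.2 = 28.4 g
Step 2: w = 100 * water mass / dry mass
Step 3: w = 100 * 28.4 / 168.2 = 16.9%

16.9


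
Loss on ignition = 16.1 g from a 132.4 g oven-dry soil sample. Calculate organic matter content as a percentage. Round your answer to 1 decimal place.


Step 1: OM% = 100 * LOI / sample mass
Step 2: OM = 100 * 16.1 / 132.4
Step 3: OM = 12.2%

12.2


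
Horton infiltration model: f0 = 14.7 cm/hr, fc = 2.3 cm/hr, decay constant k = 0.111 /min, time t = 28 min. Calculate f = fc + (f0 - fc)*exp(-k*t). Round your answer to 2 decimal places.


Step 1: f = fc + (f0 - fc) * exp(-k * t)
Step 2: exp(-0.111 * 28) = 0.04469
Step 3: f = 2.3 + (14.7 - 2.3) * 0.04469
Step 4: f = 2.3 + 12.4 * 0.04469
Step 5: f = 2.85 cm/hr

2.85


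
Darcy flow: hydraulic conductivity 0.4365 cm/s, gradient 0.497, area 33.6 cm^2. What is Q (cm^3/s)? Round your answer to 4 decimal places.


Step 1: Apply Darcy's law: Q = K * i * A
Step 2: Q = 0.4365 * 0.497 * 33.6
Step 3: Q = 7.2892 cm^3/s

7.2892


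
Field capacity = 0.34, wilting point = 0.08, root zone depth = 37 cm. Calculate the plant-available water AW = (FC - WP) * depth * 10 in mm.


Step 1: Available water = (FC - WP) * depth * 10
Step 2: AW = (0.34 - 0.08) * 37 * 10
Step 3: AW = 0.26 * 37 * 10
Step 4: AW = 96.2 mm

96.2


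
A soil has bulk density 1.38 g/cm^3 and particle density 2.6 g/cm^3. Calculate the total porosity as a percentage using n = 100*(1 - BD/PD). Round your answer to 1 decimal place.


Step 1: Formula: n = 100 * (1 - BD / PD)
Step 2: n = 100 * (1 - 1.38 / 2.6)
Step 3: n = 100 * (1 - 0.53077)
Step 4: n = 46.9%

46.9


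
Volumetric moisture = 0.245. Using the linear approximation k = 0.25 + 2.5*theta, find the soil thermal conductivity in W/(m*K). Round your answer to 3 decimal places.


Step 1: k = 0.25 + 2.5 * theta
Step 2: k = 0.25 + 2.5 * 0.245
Step 3: k = 0.25 + 0.613
Step 4: k = 0.863 W/(m*K)

0.863


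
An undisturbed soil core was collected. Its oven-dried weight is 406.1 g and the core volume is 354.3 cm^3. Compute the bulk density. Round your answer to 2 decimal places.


Step 1: Identify the formula: BD = dry mass / volume
Step 2: Substitute values: BD = 406.1 / 354.3
Step 3: BD = 1.15 g/cm^3

1.15


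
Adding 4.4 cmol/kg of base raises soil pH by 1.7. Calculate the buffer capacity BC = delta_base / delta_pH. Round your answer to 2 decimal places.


Step 1: BC = change in base / change in pH
Step 2: BC = 4.4 / 1.7
Step 3: BC = 2.59 cmol/(kg*pH unit)

2.59


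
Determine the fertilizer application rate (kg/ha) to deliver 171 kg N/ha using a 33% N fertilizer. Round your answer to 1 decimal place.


Step 1: Fertilizer rate = target N / (N content / 100)
Step 2: Rate = 171 / (33 / 100)
Step 3: Rate = 171 / 0.33
Step 4: Rate = 518.2 kg/ha

518.2


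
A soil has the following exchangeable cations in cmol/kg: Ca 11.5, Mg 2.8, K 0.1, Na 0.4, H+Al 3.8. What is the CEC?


Step 1: CEC = Ca + Mg + K + Na + (H+Al)
Step 2: CEC = 11.5 + 2.8 + 0.1 + 0.4 + 3.8
Step 3: CEC = 18.6 cmol/kg

18.6


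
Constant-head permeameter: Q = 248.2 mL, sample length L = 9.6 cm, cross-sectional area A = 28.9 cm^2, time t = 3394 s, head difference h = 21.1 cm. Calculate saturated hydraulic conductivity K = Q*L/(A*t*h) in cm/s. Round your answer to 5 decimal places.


Step 1: K = Q * L / (A * t * h)
Step 2: Numerator = 248.2 * 9.6 = 2382.72
Step 3: Denominator = 28.9 * 3394 * 21.1 = 2069627.26
Step 4: K = 2382.72 / 2069627.26 = 0.00115 cm/s

0.00115


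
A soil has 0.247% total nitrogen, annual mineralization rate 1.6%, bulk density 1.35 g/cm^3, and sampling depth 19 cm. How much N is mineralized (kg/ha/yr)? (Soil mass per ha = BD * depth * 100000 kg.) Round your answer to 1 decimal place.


Step 1: Soil mass per ha = BD * depth * 100000 = 1.35 * 19 * 100000 = 2565000 kg
Step 2: Total N pool = soil mass * N%/100 = 2565000 * 0.247/100 = 6335.55 kg/ha
Step 3: N mineralized = N pool * rate%/100 = 6335.55 * 1.6/100 = 101.4 kg/ha/yr

101.4


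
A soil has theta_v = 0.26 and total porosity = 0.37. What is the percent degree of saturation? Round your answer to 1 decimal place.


Step 1: S = 100 * theta_v / n
Step 2: S = 100 * 0.26 / 0.37
Step 3: S = 70.3%

70.3


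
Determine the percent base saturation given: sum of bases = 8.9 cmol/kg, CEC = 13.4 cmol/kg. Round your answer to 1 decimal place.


Step 1: BS = 100 * (sum of bases) / CEC
Step 2: BS = 100 * 8.9 / 13.4
Step 3: BS = 66.4%

66.4


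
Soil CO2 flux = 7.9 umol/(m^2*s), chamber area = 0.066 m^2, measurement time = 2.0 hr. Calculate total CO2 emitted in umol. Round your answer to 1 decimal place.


Step 1: Convert time to seconds: 2.0 hr * 3600 = 7200.0 s
Step 2: Total = flux * area * time_s
Step 3: Total = 7.9 * 0.066 * 7200.0
Step 4: Total = 3754.1 umol

3754.1


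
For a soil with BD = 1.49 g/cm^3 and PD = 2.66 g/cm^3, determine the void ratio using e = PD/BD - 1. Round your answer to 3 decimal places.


Step 1: e = PD / BD - 1
Step 2: e = 2.66 / 1.49 - 1
Step 3: e = 1.78523 - 1
Step 4: e = 0.785

0.785


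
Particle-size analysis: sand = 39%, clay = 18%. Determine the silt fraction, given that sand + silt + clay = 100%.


Step 1: sand + silt + clay = 100%
Step 2: silt = 100 - sand - clay
Step 3: silt = 100 - 39 - 18
Step 4: silt = 43%

43


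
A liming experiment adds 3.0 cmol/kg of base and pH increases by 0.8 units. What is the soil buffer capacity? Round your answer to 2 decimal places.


Step 1: BC = change in base / change in pH
Step 2: BC = 3.0 / 0.8
Step 3: BC = 3.75 cmol/(kg*pH unit)

3.75


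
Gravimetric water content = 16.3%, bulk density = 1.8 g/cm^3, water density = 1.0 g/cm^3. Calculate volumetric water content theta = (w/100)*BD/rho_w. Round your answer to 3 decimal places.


Step 1: theta = (w / 100) * BD / rho_w
Step 2: theta = (16.3 / 100) * 1.8 / 1.0
Step 3: theta = 0.163 * 1.8
Step 4: theta = 0.293

0.293


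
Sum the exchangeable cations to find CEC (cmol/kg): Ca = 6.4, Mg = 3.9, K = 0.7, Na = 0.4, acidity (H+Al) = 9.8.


Step 1: CEC = Ca + Mg + K + Na + (H+Al)
Step 2: CEC = 6.4 + 3.9 + 0.7 + 0.4 + 9.8
Step 3: CEC = 21.2 cmol/kg

21.2


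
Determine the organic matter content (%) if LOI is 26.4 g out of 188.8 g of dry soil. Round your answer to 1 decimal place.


Step 1: OM% = 100 * LOI / sample mass
Step 2: OM = 100 * 26.4 / 188.8
Step 3: OM = 14.0%

14.0


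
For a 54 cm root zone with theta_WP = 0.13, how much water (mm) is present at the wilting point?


Step 1: Water (mm) = theta_WP * depth * 10
Step 2: Water = 0.13 * 54 * 10
Step 3: Water = 70.2 mm

70.2


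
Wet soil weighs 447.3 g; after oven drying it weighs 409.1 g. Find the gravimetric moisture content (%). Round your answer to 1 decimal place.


Step 1: Water mass = wet - dry = 447.3 - 409.1 = 38.2 g
Step 2: w = 100 * water mass / dry mass
Step 3: w = 100 * 38.2 / 409.1 = 9.3%

9.3


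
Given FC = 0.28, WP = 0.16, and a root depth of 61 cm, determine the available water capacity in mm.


Step 1: Available water = (FC - WP) * depth * 10
Step 2: AW = (0.28 - 0.16) * 61 * 10
Step 3: AW = 0.12 * 61 * 10
Step 4: AW = 73.2 mm

73.2


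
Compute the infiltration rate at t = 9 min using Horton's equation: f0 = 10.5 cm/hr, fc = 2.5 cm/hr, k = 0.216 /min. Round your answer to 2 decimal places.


Step 1: f = fc + (f0 - fc) * exp(-k * t)
Step 2: exp(-0.216 * 9) = 0.14313
Step 3: f = 2.5 + (10.5 - 2.5) * 0.14313
Step 4: f = 2.5 + 8.0 * 0.14313
Step 5: f = 3.65 cm/hr

3.65


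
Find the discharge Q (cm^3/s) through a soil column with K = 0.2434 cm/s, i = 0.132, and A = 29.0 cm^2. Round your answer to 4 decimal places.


Step 1: Apply Darcy's law: Q = K * i * A
Step 2: Q = 0.2434 * 0.132 * 29.0
Step 3: Q = 0.9317 cm^3/s

0.9317


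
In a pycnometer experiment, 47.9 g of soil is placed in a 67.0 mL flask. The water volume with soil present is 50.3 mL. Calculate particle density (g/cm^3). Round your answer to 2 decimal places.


Step 1: Volume of solids = flask volume - water volume with soil
Step 2: V_solids = 67.0 - 50.3 = 16.7 mL
Step 3: Particle density = mass / V_solids = 47.9 / 16.7 = 2.87 g/cm^3

2.87


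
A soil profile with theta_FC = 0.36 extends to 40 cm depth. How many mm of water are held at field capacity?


Step 1: Water (mm) = theta_FC * depth (cm) * 10
Step 2: Water = 0.36 * 40 * 10
Step 3: Water = 144.0 mm

144.0


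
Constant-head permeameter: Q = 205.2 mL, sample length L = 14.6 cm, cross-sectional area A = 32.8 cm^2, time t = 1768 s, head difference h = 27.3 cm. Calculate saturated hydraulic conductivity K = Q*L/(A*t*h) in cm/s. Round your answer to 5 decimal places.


Step 1: K = Q * L / (A * t * h)
Step 2: Numerator = 205.2 * 14.6 = 2995.92
Step 3: Denominator = 32.8 * 1768 * 27.3 = 1583137.92
Step 4: K = 2995.92 / 1583137.92 = 0.00189 cm/s

0.00189


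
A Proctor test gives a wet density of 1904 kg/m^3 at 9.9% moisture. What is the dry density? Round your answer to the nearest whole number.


Step 1: Dry density = wet density / (1 + w/100)
Step 2: Dry density = 1904 / (1 + 9.9/100)
Step 3: Dry density = 1904 / 1.099
Step 4: Dry density = 1732 kg/m^3

1732


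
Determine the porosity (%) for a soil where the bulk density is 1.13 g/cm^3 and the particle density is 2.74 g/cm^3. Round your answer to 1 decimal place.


Step 1: Formula: n = 100 * (1 - BD / PD)
Step 2: n = 100 * (1 - 1.13 / 2.74)
Step 3: n = 100 * (1 - 0.41241)
Step 4: n = 58.8%

58.8


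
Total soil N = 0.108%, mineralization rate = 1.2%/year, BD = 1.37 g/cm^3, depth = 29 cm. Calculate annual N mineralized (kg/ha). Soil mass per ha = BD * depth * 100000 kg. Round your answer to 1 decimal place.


Step 1: Soil mass per ha = BD * depth * 100000 = 1.37 * 29 * 100000 = 3973000 kg
Step 2: Total N pool = soil mass * N%/100 = 3973000 * 0.108/100 = 4290.84 kg/ha
Step 3: N mineralized = N pool * rate%/100 = 4290.84 * 1.2/100 = 51.5 kg/ha/yr

51.5


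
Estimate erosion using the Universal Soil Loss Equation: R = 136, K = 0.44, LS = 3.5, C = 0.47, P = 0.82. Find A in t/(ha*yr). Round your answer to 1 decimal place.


Step 1: A = R * K * LS * C * P
Step 2: R * K = 136 * 0.44 = 59.84
Step 3: (R*K) * LS = 59.84 * 3.5 = 209.44
Step 4: * C * P = 209.44 * 0.47 * 0.82 = 80.7
Step 5: A = 80.7 t/(ha*yr)

80.7


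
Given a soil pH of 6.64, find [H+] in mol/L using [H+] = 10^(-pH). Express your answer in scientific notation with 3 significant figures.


Step 1: [H+] = 10^(-pH)
Step 2: [H+] = 10^(-6.64)
Step 3: [H+] = 2.29e-07 mol/L

2.29e-07


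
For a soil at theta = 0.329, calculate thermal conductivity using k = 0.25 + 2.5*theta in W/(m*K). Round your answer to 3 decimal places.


Step 1: k = 0.25 + 2.5 * theta
Step 2: k = 0.25 + 2.5 * 0.329
Step 3: k = 0.25 + 0.823
Step 4: k = 1.073 W/(m*K)

1.073


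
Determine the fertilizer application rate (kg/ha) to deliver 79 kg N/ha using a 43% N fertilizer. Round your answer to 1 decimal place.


Step 1: Fertilizer rate = target N / (N content / 100)
Step 2: Rate = 79 / (43 / 100)
Step 3: Rate = 79 / 0.43
Step 4: Rate = 183.7 kg/ha

183.7


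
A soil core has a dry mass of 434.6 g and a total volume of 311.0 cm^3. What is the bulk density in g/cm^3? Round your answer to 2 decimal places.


Step 1: Identify the formula: BD = dry mass / volume
Step 2: Substitute values: BD = 434.6 / 311.0
Step 3: BD = 1.4 g/cm^3

1.4


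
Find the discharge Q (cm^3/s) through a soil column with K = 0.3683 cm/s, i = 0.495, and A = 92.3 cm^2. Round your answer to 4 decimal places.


Step 1: Apply Darcy's law: Q = K * i * A
Step 2: Q = 0.3683 * 0.495 * 92.3
Step 3: Q = 16.8271 cm^3/s

16.8271


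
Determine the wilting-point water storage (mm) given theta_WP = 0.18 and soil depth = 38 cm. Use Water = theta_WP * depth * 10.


Step 1: Water (mm) = theta_WP * depth * 10
Step 2: Water = 0.18 * 38 * 10
Step 3: Water = 68.4 mm

68.4


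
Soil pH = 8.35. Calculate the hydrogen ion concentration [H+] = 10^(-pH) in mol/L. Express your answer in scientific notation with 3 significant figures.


Step 1: [H+] = 10^(-pH)
Step 2: [H+] = 10^(-8.35)
Step 3: [H+] = 4.47e-09 mol/L

4.47e-09


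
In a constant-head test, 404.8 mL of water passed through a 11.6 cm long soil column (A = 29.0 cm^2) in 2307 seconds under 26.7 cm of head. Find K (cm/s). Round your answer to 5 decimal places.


Step 1: K = Q * L / (A * t * h)
Step 2: Numerator = 404.8 * 11.6 = 4695.68
Step 3: Denominator = 29.0 * 2307 * 26.7 = 1786310.1
Step 4: K = 4695.68 / 1786310.1 = 0.00263 cm/s

0.00263


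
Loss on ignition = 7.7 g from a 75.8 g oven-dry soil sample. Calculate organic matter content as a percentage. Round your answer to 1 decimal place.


Step 1: OM% = 100 * LOI / sample mass
Step 2: OM = 100 * 7.7 / 75.8
Step 3: OM = 10.2%

10.2


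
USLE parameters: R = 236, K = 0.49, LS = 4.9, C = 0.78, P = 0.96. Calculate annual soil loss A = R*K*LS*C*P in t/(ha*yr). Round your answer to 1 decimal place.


Step 1: A = R * K * LS * C * P
Step 2: R * K = 236 * 0.49 = 115.64
Step 3: (R*K) * LS = 115.64 * 4.9 = 566.636
Step 4: * C * P = 566.636 * 0.78 * 0.96 = 424.3
Step 5: A = 424.3 t/(ha*yr)

424.3


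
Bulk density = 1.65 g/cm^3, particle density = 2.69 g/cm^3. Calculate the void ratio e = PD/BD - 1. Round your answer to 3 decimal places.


Step 1: e = PD / BD - 1
Step 2: e = 2.69 / 1.65 - 1
Step 3: e = 1.6303 - 1
Step 4: e = 0.63

0.63


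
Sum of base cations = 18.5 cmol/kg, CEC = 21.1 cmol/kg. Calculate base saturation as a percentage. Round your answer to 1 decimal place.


Step 1: BS = 100 * (sum of bases) / CEC
Step 2: BS = 100 * 18.5 / 21.1
Step 3: BS = 87.7%

87.7


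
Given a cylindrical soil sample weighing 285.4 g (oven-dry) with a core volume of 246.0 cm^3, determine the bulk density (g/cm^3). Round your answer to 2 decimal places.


Step 1: Identify the formula: BD = dry mass / volume
Step 2: Substitute values: BD = 285.4 / 246.0
Step 3: BD = 1.16 g/cm^3

1.16


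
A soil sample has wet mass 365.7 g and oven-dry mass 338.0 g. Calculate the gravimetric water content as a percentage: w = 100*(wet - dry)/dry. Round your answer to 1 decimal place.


Step 1: Water mass = wet - dry = 365.7 - 338.0 = 27.7 g
Step 2: w = 100 * water mass / dry mass
Step 3: w = 100 * 27.7 / 338.0 = 8.2%

8.2


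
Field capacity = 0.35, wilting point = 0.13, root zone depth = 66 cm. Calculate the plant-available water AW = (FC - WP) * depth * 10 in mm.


Step 1: Available water = (FC - WP) * depth * 10
Step 2: AW = (0.35 - 0.13) * 66 * 10
Step 3: AW = 0.22 * 66 * 10
Step 4: AW = 145.2 mm

145.2


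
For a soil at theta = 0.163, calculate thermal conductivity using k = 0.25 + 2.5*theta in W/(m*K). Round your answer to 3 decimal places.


Step 1: k = 0.25 + 2.5 * theta
Step 2: k = 0.25 + 2.5 * 0.163
Step 3: k = 0.25 + 0.408
Step 4: k = 0.658 W/(m*K)

0.658


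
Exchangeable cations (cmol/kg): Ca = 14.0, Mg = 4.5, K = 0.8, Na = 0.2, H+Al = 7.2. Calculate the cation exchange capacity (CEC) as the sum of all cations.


Step 1: CEC = Ca + Mg + K + Na + (H+Al)
Step 2: CEC = 14.0 + 4.5 + 0.8 + 0.2 + 7.2
Step 3: CEC = 26.7 cmol/kg

26.7


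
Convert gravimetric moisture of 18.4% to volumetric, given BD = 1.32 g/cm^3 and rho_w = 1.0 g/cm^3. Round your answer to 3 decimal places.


Step 1: theta = (w / 100) * BD / rho_w
Step 2: theta = (18.4 / 100) * 1.32 / 1.0
Step 3: theta = 0.184 * 1.32
Step 4: theta = 0.243

0.243


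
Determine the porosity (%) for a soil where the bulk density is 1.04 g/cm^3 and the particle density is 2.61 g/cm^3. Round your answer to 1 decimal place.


Step 1: Formula: n = 100 * (1 - BD / PD)
Step 2: n = 100 * (1 - 1.04 / 2.61)
Step 3: n = 100 * (1 - 0.39847)
Step 4: n = 60.2%

60.2


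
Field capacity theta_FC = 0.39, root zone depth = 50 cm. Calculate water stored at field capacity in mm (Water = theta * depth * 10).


Step 1: Water (mm) = theta_FC * depth (cm) * 10
Step 2: Water = 0.39 * 50 * 10
Step 3: Water = 195.0 mm

195.0


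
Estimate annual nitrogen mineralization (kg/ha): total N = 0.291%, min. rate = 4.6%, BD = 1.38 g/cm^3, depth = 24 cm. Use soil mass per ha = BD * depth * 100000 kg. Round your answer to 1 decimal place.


Step 1: Soil mass per ha = BD * depth * 100000 = 1.38 * 24 * 100000 = 3312000 kg
Step 2: Total N pool = soil mass * N%/100 = 3312000 * 0.291/100 = 9637.92 kg/ha
Step 3: N mineralized = N pool * rate%/100 = 9637.92 * 4.6/100 = 443.3 kg/ha/yr

443.3


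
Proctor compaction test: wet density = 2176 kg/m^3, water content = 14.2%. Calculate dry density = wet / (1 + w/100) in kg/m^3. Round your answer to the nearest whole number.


Step 1: Dry density = wet density / (1 + w/100)
Step 2: Dry density = 2176 / (1 + 14.2/100)
Step 3: Dry density = 2176 / 1.142
Step 4: Dry density = 1905 kg/m^3

1905


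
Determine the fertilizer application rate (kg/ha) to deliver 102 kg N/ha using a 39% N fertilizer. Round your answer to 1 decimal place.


Step 1: Fertilizer rate = target N / (N content / 100)
Step 2: Rate = 102 / (39 / 100)
Step 3: Rate = 102 / 0.39
Step 4: Rate = 261.5 kg/ha

261.5


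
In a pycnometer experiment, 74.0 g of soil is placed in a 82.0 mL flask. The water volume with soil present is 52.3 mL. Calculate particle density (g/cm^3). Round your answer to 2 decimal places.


Step 1: Volume of solids = flask volume - water volume with soil
Step 2: V_solids = 82.0 - 52.3 = 29.7 mL
Step 3: Particle density = mass / V_solids = 74.0 / 29.7 = 2.49 g/cm^3

2.49


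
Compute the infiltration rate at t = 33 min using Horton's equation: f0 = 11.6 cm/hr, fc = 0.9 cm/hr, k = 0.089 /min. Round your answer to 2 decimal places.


Step 1: f = fc + (f0 - fc) * exp(-k * t)
Step 2: exp(-0.089 * 33) = 0.053025
Step 3: f = 0.9 + (11.6 - 0.9) * 0.053025
Step 4: f = 0.9 + 10.7 * 0.053025
Step 5: f = 1.47 cm/hr

1.47


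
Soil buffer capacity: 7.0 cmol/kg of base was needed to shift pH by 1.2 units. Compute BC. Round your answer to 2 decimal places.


Step 1: BC = change in base / change in pH
Step 2: BC = 7.0 / 1.2
Step 3: BC = 5.83 cmol/(kg*pH unit)

5.83


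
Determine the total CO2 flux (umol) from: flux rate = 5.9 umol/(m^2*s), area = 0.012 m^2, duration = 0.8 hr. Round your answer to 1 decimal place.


Step 1: Convert time to seconds: 0.8 hr * 3600 = 2880.0 s
Step 2: Total = flux * area * time_s
Step 3: Total = 5.9 * 0.012 * 2880.0
Step 4: Total = 203.9 umol

203.9


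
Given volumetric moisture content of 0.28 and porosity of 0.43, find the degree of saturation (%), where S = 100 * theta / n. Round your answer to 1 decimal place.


Step 1: S = 100 * theta_v / n
Step 2: S = 100 * 0.28 / 0.43
Step 3: S = 65.1%

65.1


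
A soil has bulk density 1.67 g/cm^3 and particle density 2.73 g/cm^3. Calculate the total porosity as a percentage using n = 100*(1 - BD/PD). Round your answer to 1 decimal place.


Step 1: Formula: n = 100 * (1 - BD / PD)
Step 2: n = 100 * (1 - 1.67 / 2.73)
Step 3: n = 100 * (1 - 0.61172)
Step 4: n = 38.8%

38.8


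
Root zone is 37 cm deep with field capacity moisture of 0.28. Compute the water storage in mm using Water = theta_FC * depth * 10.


Step 1: Water (mm) = theta_FC * depth (cm) * 10
Step 2: Water = 0.28 * 37 * 10
Step 3: Water = 103.6 mm

103.6


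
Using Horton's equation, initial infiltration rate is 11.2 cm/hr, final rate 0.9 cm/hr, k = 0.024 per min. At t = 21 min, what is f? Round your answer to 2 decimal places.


Step 1: f = fc + (f0 - fc) * exp(-k * t)
Step 2: exp(-0.024 * 21) = 0.604109
Step 3: f = 0.9 + (11.2 - 0.9) * 0.604109
Step 4: f = 0.9 + 10.3 * 0.604109
Step 5: f = 7.12 cm/hr

7.12


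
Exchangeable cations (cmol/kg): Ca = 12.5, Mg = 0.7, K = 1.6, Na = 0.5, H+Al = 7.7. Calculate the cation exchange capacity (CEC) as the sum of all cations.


Step 1: CEC = Ca + Mg + K + Na + (H+Al)
Step 2: CEC = 12.5 + 0.7 + 1.6 + 0.5 + 7.7
Step 3: CEC = 23.0 cmol/kg

23.0


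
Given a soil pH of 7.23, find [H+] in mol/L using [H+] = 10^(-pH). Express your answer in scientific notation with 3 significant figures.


Step 1: [H+] = 10^(-pH)
Step 2: [H+] = 10^(-7.23)
Step 3: [H+] = 5.89e-08 mol/L

5.89e-08


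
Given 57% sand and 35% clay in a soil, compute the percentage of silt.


Step 1: sand + silt + clay = 100%
Step 2: silt = 100 - sand - clay
Step 3: silt = 100 - 57 - 35
Step 4: silt = 8%

8


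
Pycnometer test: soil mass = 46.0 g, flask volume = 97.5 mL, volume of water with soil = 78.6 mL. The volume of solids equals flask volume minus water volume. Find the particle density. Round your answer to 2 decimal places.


Step 1: Volume of solids = flask volume - water volume with soil
Step 2: V_solids = 97.5 - 78.6 = 18.9 mL
Step 3: Particle density = mass / V_solids = 46.0 / 18.9 = 2.43 g/cm^3

2.43


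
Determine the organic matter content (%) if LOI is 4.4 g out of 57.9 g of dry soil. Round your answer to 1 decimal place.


Step 1: OM% = 100 * LOI / sample mass
Step 2: OM = 100 * 4.4 / 57.9
Step 3: OM = 7.6%

7.6


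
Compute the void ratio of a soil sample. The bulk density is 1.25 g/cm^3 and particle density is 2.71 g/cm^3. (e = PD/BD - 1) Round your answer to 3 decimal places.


Step 1: e = PD / BD - 1
Step 2: e = 2.71 / 1.25 - 1
Step 3: e = 2.168 - 1
Step 4: e = 1.168

1.168


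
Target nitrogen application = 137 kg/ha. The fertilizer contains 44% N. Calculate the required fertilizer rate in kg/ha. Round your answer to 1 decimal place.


Step 1: Fertilizer rate = target N / (N content / 100)
Step 2: Rate = 137 / (44 / 100)
Step 3: Rate = 137 / 0.44
Step 4: Rate = 311.4 kg/ha

311.4


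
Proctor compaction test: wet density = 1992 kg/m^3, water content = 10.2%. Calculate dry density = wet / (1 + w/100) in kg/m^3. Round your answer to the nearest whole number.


Step 1: Dry density = wet density / (1 + w/100)
Step 2: Dry density = 1992 / (1 + 10.2/100)
Step 3: Dry density = 1992 / 1.102
Step 4: Dry density = 1808 kg/m^3

1808


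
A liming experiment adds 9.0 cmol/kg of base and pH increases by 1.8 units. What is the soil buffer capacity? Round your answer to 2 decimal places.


Step 1: BC = change in base / change in pH
Step 2: BC = 9.0 / 1.8
Step 3: BC = 5.0 cmol/(kg*pH unit)

5.0


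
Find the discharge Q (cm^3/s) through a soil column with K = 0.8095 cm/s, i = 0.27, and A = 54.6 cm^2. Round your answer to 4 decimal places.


Step 1: Apply Darcy's law: Q = K * i * A
Step 2: Q = 0.8095 * 0.27 * 54.6
Step 3: Q = 11.9336 cm^3/s

11.9336


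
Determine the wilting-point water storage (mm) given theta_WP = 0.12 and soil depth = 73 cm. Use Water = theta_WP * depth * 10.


Step 1: Water (mm) = theta_WP * depth * 10
Step 2: Water = 0.12 * 73 * 10
Step 3: Water = 87.6 mm

87.6


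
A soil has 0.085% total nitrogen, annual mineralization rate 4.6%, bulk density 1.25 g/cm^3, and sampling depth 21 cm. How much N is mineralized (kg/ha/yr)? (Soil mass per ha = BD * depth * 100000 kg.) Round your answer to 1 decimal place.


Step 1: Soil mass per ha = BD * depth * 100000 = 1.25 * 21 * 100000 = 2625000 kg
Step 2: Total N pool = soil mass * N%/100 = 2625000 * 0.085/100 = 2231.25 kg/ha
Step 3: N mineralized = N pool * rate%/100 = 2231.25 * 4.6/100 = 102.6 kg/ha/yr

102.6


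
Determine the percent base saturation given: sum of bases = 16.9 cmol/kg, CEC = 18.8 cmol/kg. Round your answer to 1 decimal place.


Step 1: BS = 100 * (sum of bases) / CEC
Step 2: BS = 100 * 16.9 / 18.8
Step 3: BS = 89.9%

89.9
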